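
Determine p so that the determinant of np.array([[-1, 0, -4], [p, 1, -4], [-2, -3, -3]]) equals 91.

7

Expanding along the row containing p, det(M) is linear in p: det(M) = (12)·p + (7).
Set (12)·p + (7) = 91  ⇒  (12)·p = 84  ⇒  p = 7.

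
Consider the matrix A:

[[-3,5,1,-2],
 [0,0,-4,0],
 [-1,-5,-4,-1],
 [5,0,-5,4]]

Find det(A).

Expand along row 2 (it has 3 zeros):
  − (-4) · M_23   where M_23 = det([-3 5 -2; -1 -5 -1; 5 0 4]) = 5
det = (-1)·(-4)·(5) = 20

The determinant is 20.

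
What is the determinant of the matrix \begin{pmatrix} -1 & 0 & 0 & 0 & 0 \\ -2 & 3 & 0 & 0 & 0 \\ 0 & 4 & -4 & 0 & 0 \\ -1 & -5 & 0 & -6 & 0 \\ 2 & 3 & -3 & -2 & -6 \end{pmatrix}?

The matrix is lower triangular, so the determinant is the product of the diagonal entries:
det = (-1) · (3) · (-4) · (-6) · (-6) = 432

The determinant is 432.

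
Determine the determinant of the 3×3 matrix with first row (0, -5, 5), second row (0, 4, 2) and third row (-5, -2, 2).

150

Expand along column 1:
  + (-5) · |-5 5; 4 2| = (-5)·(-10 − 20) = 150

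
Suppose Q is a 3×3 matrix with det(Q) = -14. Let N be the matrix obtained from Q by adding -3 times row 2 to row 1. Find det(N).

|N| = -14

Adding a multiple of one row to another leaves the determinant unchanged.
det(N) = (1)·(-14) = -14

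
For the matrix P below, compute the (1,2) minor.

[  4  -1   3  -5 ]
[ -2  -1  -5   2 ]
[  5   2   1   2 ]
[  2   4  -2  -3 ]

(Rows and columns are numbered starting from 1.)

-121

Delete row 1 and column 2; the remaining 3×3 submatrix is [-2 -5 2; 5 1 2; 2 -2 -3].
Its determinant is -121.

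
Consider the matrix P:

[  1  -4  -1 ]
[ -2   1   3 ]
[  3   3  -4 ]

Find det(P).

-8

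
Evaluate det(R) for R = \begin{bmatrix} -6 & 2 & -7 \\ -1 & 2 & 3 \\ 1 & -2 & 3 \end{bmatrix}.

Expand along row 1:
  + (-6) · |2 3; -2 3| = (-6)·(6 − (-6)) = -72
  − 2 · |-1 3; 1 3| = −2·(-3 − 3) = 12
  + (-7) · |-1 2; 1 -2| = (-7)·(2 − 2) = 0
Sum: (-72) + (12) + (0) = -60

-60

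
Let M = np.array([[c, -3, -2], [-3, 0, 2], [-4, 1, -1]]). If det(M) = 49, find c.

Expanding along the column containing c, det(M) is linear in c: det(M) = (-2)·c + (39).
Set (-2)·c + (39) = 49  ⇒  (-2)·c = 10  ⇒  c = -5.

c = -5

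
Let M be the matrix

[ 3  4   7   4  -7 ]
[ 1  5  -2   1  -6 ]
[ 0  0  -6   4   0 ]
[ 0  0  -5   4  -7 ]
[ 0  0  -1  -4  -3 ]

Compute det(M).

M is block upper-triangular with a 2×2 block and a 3×3 block on the diagonal, so its determinant equals the product of the determinants of the diagonal blocks.
det of the 2×2 block = 11
det of the 3×3 block = 208
det = (11)·(208) = 2288

The determinant is 2288.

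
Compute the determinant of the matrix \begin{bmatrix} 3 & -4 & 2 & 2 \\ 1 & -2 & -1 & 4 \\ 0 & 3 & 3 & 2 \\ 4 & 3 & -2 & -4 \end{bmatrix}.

Expand along row 3 (it has 1 zero):
  − (3) · M_32   where M_32 = det([3 2 2; 1 -1 4; 4 -2 -4]) = 80
  + (3) · M_33   where M_33 = det([3 -4 2; 1 -2 4; 4 3 -4]) = -70
  − (2) · M_34   where M_34 = det([3 -4 2; 1 -2 -1; 4 3 -2]) = 51
det = (-1)·(3)·(80) + (+1)·(3)·(-70) + (-1)·(2)·(51) = -552

-552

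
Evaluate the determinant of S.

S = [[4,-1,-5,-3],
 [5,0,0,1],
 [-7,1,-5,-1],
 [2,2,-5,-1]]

Expand along row 2 (it has 2 zeros):
  − (5) · M_21   where M_21 = det([-1 -5 -3; 1 -5 -1; 2 -5 -1]) = -10
  + (1) · M_24   where M_24 = det([4 -1 -5; -7 1 -5; 2 2 -5]) = 145
det = (-1)·(5)·(-10) + (+1)·(1)·(145) = 195

195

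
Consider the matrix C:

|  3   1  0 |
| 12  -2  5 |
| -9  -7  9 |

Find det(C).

Expand along row 1:
  + 3 · |-2 5; -7 9| = 3·(-18 − (-35)) = 51
  − 1 · |12 5; -9 9| = −1·(108 − (-45)) = -153
Sum: (51) + (-153) = -102

-102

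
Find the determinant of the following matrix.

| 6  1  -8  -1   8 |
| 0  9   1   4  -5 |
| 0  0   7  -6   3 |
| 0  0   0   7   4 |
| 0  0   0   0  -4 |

The matrix is upper triangular, so the determinant is the product of the diagonal entries:
det = (6) · (9) · (7) · (7) · (-4) = -10584

-10584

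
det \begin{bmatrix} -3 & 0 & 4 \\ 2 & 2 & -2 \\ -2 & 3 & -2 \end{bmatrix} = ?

34

Expand along column 2:
  + 2 · |-3 4; -2 -2| = 2·(6 − (-8)) = 28
  − 3 · |-3 4; 2 -2| = −3·(6 − 8) = 6
Sum: (28) + (6) = 34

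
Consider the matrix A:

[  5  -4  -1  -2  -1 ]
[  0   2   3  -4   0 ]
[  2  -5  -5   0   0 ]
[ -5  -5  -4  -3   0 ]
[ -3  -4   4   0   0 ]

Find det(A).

The determinant is 1193.

Expand along column 5 (it has 4 zeros):
  + (-1) · M_15   where M_15 = det([0 2 3 -4; 2 -5 -5 0; -5 -5 -4 -3; -3 -4 4 0]) = -1193
det = (+1)·(-1)·(-1193) = 1193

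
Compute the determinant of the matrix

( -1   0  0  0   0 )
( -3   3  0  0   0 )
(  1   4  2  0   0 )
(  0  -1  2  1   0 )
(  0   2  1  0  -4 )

The determinant is 24.

The matrix is lower triangular, so the determinant is the product of the diagonal entries:
det = (-1) · (3) · (2) · (1) · (-4) = 24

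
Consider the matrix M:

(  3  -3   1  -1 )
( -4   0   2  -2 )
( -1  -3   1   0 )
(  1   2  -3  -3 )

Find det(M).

|M| = -154

Expand along row 2 (it has 1 zero):
  − (-4) · M_21   where M_21 = det([-3 1 -1; -3 1 0; 2 -3 -3]) = -7
  − (2) · M_23   where M_23 = det([3 -3 -1; -1 -3 0; 1 2 -3]) = 35
  + (-2) · M_24   where M_24 = det([3 -3 1; -1 -3 1; 1 2 -3]) = 28
det = (-1)·(-4)·(-7) + (-1)·(2)·(35) + (+1)·(-2)·(28) = -154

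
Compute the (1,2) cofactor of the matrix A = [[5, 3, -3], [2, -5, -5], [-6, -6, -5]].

Delete row 1 and column 2; the remaining 2×2 submatrix is [2 -5; -6 -5].
Its determinant is 2·(-5) − (-5)·(-6) = -40.
The cofactor carries sign (−1)^(1+2) = −1, so C_{1,2} = −(-40) = 40.

The cofactor is 40.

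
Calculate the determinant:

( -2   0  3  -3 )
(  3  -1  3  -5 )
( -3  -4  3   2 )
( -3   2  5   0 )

Expand along row 1 (it has 1 zero):
  + (-2) · M_11   where M_11 = det([-1 3 -5; -4 3 2; 2 5 0]) = 152
  + (3) · M_13   where M_13 = det([3 -1 -5; -3 -4 2; -3 2 0]) = 84
  − (-3) · M_14   where M_14 = det([3 -1 3; -3 -4 3; -3 2 5]) = -138
det = (+1)·(-2)·(152) + (+1)·(3)·(84) + (-1)·(-3)·(-138) = -466

-466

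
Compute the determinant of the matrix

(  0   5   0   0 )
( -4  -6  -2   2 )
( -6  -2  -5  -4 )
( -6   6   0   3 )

Expand along row 1 (it has 3 zeros):
  − (5) · M_12   where M_12 = det([-4 -2 2; -6 -5 -4; -6 0 3]) = -84
det = (-1)·(5)·(-84) = 420

420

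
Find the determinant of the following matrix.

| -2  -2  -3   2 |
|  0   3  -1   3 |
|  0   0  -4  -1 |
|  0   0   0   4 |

The matrix is upper triangular, so the determinant is the product of the diagonal entries:
det = (-2) · (3) · (-4) · (4) = 96

96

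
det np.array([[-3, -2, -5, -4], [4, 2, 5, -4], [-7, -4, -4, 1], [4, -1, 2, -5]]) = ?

Expand along row 1:
  + (-3) · M_11   where M_11 = det([2 5 -4; -4 -4 1; -1 2 -5]) = -21
  − (-2) · M_12   where M_12 = det([4 5 -4; -7 -4 1; 4 2 -5]) = -91
  + (-5) · M_13   where M_13 = det([4 2 -4; -7 -4 1; 4 -1 -5]) = -70
  − (-4) · M_14   where M_14 = det([4 2 5; -7 -4 -4; 4 -1 2]) = 63
det = (+1)·(-3)·(-21) + (-1)·(-2)·(-91) + (+1)·(-5)·(-70) + (-1)·(-4)·(63) = 483

The determinant is 483.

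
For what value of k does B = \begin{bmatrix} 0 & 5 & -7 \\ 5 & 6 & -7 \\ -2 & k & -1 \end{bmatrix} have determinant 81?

Expanding along the row containing k, det(B) is linear in k: det(B) = (-35)·k + (11).
Set (-35)·k + (11) = 81  ⇒  (-35)·k = 70  ⇒  k = -2.

k = -2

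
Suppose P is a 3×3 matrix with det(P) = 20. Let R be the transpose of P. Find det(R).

det(Pᵀ) = det(P).
det(R) = (1)·(20) = 20

20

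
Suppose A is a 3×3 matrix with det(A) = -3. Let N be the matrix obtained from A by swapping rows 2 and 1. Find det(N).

3

Swapping two rows multiplies the determinant by −1.
det(N) = (-1)·(-3) = 3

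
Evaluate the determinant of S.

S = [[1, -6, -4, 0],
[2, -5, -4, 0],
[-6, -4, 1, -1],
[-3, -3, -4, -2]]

Expand along column 4 (it has 2 zeros):
  − (-1) · M_34   where M_34 = det([1 -6 -4; 2 -5 -4; -3 -3 -4]) = -28
  + (-2) · M_44   where M_44 = det([1 -6 -4; 2 -5 -4; -6 -4 1]) = -1
det = (-1)·(-1)·(-28) + (+1)·(-2)·(-1) = -26

|S| = -26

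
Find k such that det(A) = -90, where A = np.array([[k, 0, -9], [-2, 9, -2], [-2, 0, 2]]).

Expanding along the column containing k, det(A) is linear in k: det(A) = (18)·k + (-162).
Set (18)·k + (-162) = -90  ⇒  (18)·k = 72  ⇒  k = 4.

k = 4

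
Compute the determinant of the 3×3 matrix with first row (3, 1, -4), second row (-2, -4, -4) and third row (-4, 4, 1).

The determinant is 150.

Expand along column 1:
  + 3 · |-4 -4; 4 1| = 3·(-4 − (-16)) = 36
  − (-2) · |1 -4; 4 1| = −(-2)·(1 − (-16)) = 34
  + (-4) · |1 -4; -4 -4| = (-4)·(-4 − 16) = 80
Sum: (36) + (34) + (80) = 150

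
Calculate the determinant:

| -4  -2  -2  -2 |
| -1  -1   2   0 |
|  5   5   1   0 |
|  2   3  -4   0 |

Expand along column 4 (it has 3 zeros):
  − (-2) · M_14   where M_14 = det([-1 -1 2; 5 5 1; 2 3 -4]) = 11
det = (-1)·(-2)·(11) = 22

The determinant is 22.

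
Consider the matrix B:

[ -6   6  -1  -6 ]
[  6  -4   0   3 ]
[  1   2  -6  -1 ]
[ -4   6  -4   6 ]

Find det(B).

Expand along row 2 (it has 1 zero):
  − (6) · M_21   where M_21 = det([6 -1 -6; 2 -6 -1; 6 -4 6]) = -390
  + (-4) · M_22   where M_22 = det([-6 -1 -6; 1 -6 -1; -4 -4 6]) = 410
  + (3) · M_24   where M_24 = det([-6 6 -1; 1 2 -6; -4 6 -4]) = -14
det = (-1)·(6)·(-390) + (+1)·(-4)·(410) + (+1)·(3)·(-14) = 658

det(B) = 658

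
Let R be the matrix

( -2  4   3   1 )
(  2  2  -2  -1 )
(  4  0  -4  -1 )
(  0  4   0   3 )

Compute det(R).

-32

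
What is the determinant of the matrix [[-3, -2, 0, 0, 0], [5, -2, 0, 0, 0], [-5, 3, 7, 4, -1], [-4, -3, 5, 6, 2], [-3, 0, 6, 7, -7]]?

The determinant is -3248.

The matrix is block lower-triangular with a 2×2 block and a 3×3 block on the diagonal, so its determinant equals the product of the determinants of the diagonal blocks.
det of the 2×2 block = 16
det of the 3×3 block = -203
det = (16)·(-203) = -3248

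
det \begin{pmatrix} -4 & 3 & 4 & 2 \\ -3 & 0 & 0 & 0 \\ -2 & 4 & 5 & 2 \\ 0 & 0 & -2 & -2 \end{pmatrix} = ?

Expand along row 2 (it has 3 zeros):
  − (-3) · M_21   where M_21 = det([3 4 2; 4 5 2; 0 -2 -2]) = -2
det = (-1)·(-3)·(-2) = -6

The determinant is -6.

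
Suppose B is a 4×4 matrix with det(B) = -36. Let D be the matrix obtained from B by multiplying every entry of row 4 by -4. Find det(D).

Scaling one row by -4 multiplies the determinant by -4.
det(D) = (-4)·(-36) = 144

144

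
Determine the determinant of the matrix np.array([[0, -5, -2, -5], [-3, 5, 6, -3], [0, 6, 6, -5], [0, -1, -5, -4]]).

Expand along column 1 (it has 3 zeros):
  − (-3) · M_21   where M_21 = det([-5 -2 -5; 6 6 -5; -1 -5 -4]) = 307
det = (-1)·(-3)·(307) = 921

921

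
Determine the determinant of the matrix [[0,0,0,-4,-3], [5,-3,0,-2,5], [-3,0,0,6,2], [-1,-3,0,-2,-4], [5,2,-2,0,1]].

The determinant is 288.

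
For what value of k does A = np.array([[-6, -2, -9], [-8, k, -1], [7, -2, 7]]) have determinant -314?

k = -4

Expanding along the column containing k, det(A) is linear in k: det(A) = (21)·k + (-230).
Set (21)·k + (-230) = -314  ⇒  (21)·k = -84  ⇒  k = -4.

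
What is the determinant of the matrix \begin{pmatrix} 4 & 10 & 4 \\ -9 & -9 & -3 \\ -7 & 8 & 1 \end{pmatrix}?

-180

Expand along row 1:
  + 4 · |-9 -3; 8 1| = 4·(-9 − (-24)) = 60
  − 10 · |-9 -3; -7 1| = −10·(-9 − 21) = 300
  + 4 · |-9 -9; -7 8| = 4·(-72 − 63) = -540
Sum: (60) + (300) + (-540) = -180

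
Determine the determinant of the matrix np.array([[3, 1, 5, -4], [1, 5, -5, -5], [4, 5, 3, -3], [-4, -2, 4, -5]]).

-948

Expand along row 1:
  + (3) · M_11   where M_11 = det([5 -5 -5; 5 3 -3; -2 4 -5]) = -300
  − (1) · M_12   where M_12 = det([1 -5 -5; 4 3 -3; -4 4 -5]) = -303
  + (5) · M_13   where M_13 = det([1 5 -5; 4 5 -3; -4 -2 -5]) = 69
  − (-4) · M_14   where M_14 = det([1 5 -5; 4 5 3; -4 -2 4]) = -174
det = (+1)·(3)·(-300) + (-1)·(1)·(-303) + (+1)·(5)·(69) + (-1)·(-4)·(-174) = -948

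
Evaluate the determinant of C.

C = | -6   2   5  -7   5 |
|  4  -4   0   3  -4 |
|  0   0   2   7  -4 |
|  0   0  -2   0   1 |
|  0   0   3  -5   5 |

C is block upper-triangular with a 2×2 block and a 3×3 block on the diagonal, so its determinant equals the product of the determinants of the diagonal blocks.
det of the 2×2 block = 16
det of the 3×3 block = 61
det = (16)·(61) = 976

det(C) = 976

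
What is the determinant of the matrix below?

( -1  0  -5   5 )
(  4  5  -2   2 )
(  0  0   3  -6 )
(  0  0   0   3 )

The determinant is -45.

The matrix is block upper-triangular with a 2×2 block and a 2×2 block on the diagonal, so its determinant equals the product of the determinants of the diagonal blocks.
det of the 2×2 block = -5
det of the 2×2 block = 9
det = (-5)·(9) = -45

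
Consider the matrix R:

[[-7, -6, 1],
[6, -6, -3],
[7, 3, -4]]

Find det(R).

Expand along row 1:
  + (-7) · |-6 -3; 3 -4| = (-7)·(24 − (-9)) = -231
  − (-6) · |6 -3; 7 -4| = −(-6)·(-24 − (-21)) = -18
  + 1 · |6 -6; 7 3| = 1·(18 − (-42)) = 60
Sum: (-231) + (-18) + (60) = -189

-189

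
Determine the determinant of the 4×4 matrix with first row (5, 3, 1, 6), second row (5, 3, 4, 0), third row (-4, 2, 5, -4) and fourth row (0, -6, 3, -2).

-1380

Expand along row 2 (it has 1 zero):
  − (5) · M_21   where M_21 = det([3 1 6; 2 5 -4; -6 3 -2]) = 250
  + (3) · M_22   where M_22 = det([5 1 6; -4 5 -4; 0 3 -2]) = -70
  − (4) · M_23   where M_23 = det([5 3 6; -4 2 -4; 0 -6 -2]) = -20
det = (-1)·(5)·(250) + (+1)·(3)·(-70) + (-1)·(4)·(-20) = -1380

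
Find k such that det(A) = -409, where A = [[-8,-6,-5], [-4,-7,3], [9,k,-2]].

Expanding along the row containing k, det(A) is linear in k: det(A) = (44)·k + (-541).
Set (44)·k + (-541) = -409  ⇒  (44)·k = 132  ⇒  k = 3.

3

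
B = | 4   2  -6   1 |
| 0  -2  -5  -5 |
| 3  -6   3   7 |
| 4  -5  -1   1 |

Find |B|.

Expand along row 2 (it has 1 zero):
  + (-2) · M_22   where M_22 = det([4 -6 1; 3 3 7; 4 -1 1]) = -125
  − (-5) · M_23   where M_23 = det([4 2 1; 3 -6 7; 4 -5 1]) = 175
  + (-5) · M_24   where M_24 = det([4 2 -6; 3 -6 3; 4 -5 -1]) = 60
det = (+1)·(-2)·(-125) + (-1)·(-5)·(175) + (+1)·(-5)·(60) = 825

825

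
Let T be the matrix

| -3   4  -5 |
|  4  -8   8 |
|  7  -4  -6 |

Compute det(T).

Expand along column 1:
  + (-3) · |-8 8; -4 -6| = (-3)·(48 − (-32)) = -240
  − 4 · |4 -5; -4 -6| = −4·(-24 − 20) = 176
  + 7 · |4 -5; -8 8| = 7·(32 − 40) = -56
Sum: (-240) + (176) + (-56) = -120

-120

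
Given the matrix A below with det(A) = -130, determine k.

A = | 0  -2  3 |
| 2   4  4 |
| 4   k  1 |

Expanding along the row containing k, det(A) is linear in k: det(A) = (6)·k + (-76).
Set (6)·k + (-76) = -130  ⇒  (6)·k = -54  ⇒  k = -9.

-9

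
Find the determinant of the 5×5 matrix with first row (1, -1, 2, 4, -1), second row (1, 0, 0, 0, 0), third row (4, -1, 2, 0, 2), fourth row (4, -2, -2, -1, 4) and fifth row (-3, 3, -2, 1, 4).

-246

Expand along row 2 (it has 4 zeros):
  − (1) · M_21   where M_21 = det([-1 2 4 -1; -1 2 0 2; -2 -2 -1 4; 3 -2 1 4]) = 246
det = (-1)·(1)·(246) = -246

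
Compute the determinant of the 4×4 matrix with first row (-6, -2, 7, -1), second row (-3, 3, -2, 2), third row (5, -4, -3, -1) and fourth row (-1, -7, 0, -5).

Expand along row 4 (it has 1 zero):
  − (-1) · M_41   where M_41 = det([-2 7 -1; 3 -2 2; -4 -3 -1]) = -34
  + (-7) · M_42   where M_42 = det([-6 7 -1; -3 -2 2; 5 -3 -1]) = -18
  + (-5) · M_44   where M_44 = det([-6 -2 7; -3 3 -2; 5 -4 -3]) = 119
det = (-1)·(-1)·(-34) + (+1)·(-7)·(-18) + (+1)·(-5)·(119) = -503

-503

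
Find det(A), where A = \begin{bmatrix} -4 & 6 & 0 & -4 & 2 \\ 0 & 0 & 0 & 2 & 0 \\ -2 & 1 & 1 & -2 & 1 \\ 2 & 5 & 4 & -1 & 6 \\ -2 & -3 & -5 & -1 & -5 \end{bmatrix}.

det(A) = 128

Expand along row 2 (it has 4 zeros):
  + (2) · M_24   where M_24 = det([-4 6 0 2; -2 1 1 1; 2 5 4 6; -2 -3 -5 -5]) = 64
det = (+1)·(2)·(64) = 128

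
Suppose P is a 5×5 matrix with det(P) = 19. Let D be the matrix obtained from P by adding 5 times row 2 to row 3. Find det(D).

det(D) = 19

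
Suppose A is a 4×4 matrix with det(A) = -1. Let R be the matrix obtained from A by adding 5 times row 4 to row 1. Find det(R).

The determinant is -1.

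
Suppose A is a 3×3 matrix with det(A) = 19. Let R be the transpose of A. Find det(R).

det(Aᵀ) = det(A).
det(R) = (1)·(19) = 19

|R| = 19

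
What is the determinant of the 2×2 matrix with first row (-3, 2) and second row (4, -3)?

1

det = (-3)·(-3) − 2·4 = 9 − 8 = 1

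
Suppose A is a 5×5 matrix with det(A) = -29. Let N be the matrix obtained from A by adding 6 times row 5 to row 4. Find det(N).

-29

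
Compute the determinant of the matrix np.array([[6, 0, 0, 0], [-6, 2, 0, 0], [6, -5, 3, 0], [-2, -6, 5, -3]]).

-108

The matrix is lower triangular, so the determinant is the product of the diagonal entries:
det = (6) · (2) · (3) · (-3) = -108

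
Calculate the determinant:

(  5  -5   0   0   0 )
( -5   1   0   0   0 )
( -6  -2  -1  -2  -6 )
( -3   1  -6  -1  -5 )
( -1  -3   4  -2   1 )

The determinant is 1140.

The matrix is block lower-triangular with a 2×2 block and a 3×3 block on the diagonal, so its determinant equals the product of the determinants of the diagonal blocks.
det of the 2×2 block = -20
det of the 3×3 block = -57
det = (-20)·(-57) = 1140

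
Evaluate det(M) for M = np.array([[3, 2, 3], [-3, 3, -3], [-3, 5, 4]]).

Expand along column 1:
  + 3 · |3 -3; 5 4| = 3·(12 − (-15)) = 81
  − (-3) · |2 3; 5 4| = −(-3)·(8 − 15) = -21
  + (-3) · |2 3; 3 -3| = (-3)·(-6 − 9) = 45
Sum: (81) + (-21) + (45) = 105

105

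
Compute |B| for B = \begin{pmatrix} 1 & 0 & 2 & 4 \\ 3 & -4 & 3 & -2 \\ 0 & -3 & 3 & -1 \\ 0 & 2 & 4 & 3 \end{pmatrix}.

179

Expand along column 1 (it has 2 zeros):
  + (1) · M_11   where M_11 = det([-4 3 -2; -3 3 -1; 2 4 3]) = 5
  − (3) · M_21   where M_21 = det([0 2 4; -3 3 -1; 2 4 3]) = -58
det = (+1)·(1)·(5) + (-1)·(3)·(-58) = 179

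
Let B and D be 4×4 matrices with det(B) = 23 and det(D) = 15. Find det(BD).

345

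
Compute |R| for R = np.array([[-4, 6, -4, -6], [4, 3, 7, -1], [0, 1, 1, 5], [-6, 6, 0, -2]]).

1344

Expand along row 3 (it has 1 zero):
  − (1) · M_32   where M_32 = det([-4 -4 -6; 4 7 -1; -6 0 -2]) = -252
  + (1) · M_33   where M_33 = det([-4 6 -6; 4 3 -1; -6 6 -2]) = -168
  − (5) · M_34   where M_34 = det([-4 6 -4; 4 3 7; -6 6 0]) = -252
det = (-1)·(1)·(-252) + (+1)·(1)·(-168) + (-1)·(5)·(-252) = 1344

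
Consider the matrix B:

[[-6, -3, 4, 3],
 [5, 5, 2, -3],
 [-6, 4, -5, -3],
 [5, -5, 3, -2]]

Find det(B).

The determinant is -1900.

Expand along row 1:
  + (-6) · M_11   where M_11 = det([5 2 -3; 4 -5 -3; -5 3 -2]) = 180
  − (-3) · M_12   where M_12 = det([5 2 -3; -6 -5 -3; 5 3 -2]) = 20
  + (4) · M_13   where M_13 = det([5 5 -3; -6 4 -3; 5 -5 -2]) = -280
  − (3) · M_14   where M_14 = det([5 5 2; -6 4 -5; 5 -5 3]) = -80
det = (+1)·(-6)·(180) + (-1)·(-3)·(20) + (+1)·(4)·(-280) + (-1)·(3)·(-80) = -1900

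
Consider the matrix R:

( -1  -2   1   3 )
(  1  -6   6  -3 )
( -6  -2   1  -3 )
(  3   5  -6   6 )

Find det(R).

Expand along row 1:
  + (-1) · M_11   where M_11 = det([-6 6 -3; -2 1 -3; 5 -6 6]) = 33
  − (-2) · M_12   where M_12 = det([1 6 -3; -6 1 -3; 3 -6 6]) = 51
  + (1) · M_13   where M_13 = det([1 -6 -3; -6 -2 -3; 3 5 6]) = -87
  − (3) · M_14   where M_14 = det([1 -6 6; -6 -2 1; 3 5 -6]) = 61
det = (+1)·(-1)·(33) + (-1)·(-2)·(51) + (+1)·(1)·(-87) + (-1)·(3)·(61) = -201

det(R) = -201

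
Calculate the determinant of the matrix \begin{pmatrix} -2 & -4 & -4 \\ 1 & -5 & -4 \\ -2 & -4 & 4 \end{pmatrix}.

Expand along column 1:
  + (-2) · |-5 -4; -4 4| = (-2)·(-20 − 16) = 72
  − 1 · |-4 -4; -4 4| = −1·(-16 − 16) = 32
  + (-2) · |-4 -4; -5 -4| = (-2)·(16 − 20) = 8
Sum: (72) + (32) + (8) = 112

112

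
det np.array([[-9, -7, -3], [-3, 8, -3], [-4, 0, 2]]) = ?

-366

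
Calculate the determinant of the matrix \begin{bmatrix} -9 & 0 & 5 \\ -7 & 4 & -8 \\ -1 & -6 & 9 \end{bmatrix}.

338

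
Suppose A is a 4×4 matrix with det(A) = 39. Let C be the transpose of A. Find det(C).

det(Aᵀ) = det(A).
det(C) = (1)·(39) = 39

39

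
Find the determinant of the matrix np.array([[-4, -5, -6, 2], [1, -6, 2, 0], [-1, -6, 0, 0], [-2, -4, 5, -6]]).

The determinant is -52.

Expand along row 3 (it has 2 zeros):
  + (-1) · M_31   where M_31 = det([-5 -6 2; -6 2 0; -4 5 -6]) = 232
  − (-6) · M_32   where M_32 = det([-4 -6 2; 1 2 0; -2 5 -6]) = 30
det = (+1)·(-1)·(232) + (-1)·(-6)·(30) = -52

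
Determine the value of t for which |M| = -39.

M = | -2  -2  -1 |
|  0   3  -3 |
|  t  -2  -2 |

t = -7

Expanding along the column containing t, det(M) is linear in t: det(M) = (9)·t + (24).
Set (9)·t + (24) = -39  ⇒  (9)·t = -63  ⇒  t = -7.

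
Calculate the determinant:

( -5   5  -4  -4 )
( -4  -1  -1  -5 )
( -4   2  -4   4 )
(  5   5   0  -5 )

The determinant is 450.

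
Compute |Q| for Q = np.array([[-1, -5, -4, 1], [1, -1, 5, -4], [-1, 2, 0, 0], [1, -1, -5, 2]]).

The determinant is -84.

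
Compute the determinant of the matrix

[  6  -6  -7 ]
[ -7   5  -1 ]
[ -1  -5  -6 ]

-244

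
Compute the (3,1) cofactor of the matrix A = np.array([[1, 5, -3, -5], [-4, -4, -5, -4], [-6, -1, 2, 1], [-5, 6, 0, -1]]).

The cofactor is -41.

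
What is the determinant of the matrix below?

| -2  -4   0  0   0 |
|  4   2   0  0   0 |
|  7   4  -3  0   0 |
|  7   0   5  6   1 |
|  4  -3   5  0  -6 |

The matrix is block lower-triangular with a 2×2 block and a 3×3 block on the diagonal, so its determinant equals the product of the determinants of the diagonal blocks.
det of the 2×2 block = 12
det of the 3×3 block = 108
det = (12)·(108) = 1296

1296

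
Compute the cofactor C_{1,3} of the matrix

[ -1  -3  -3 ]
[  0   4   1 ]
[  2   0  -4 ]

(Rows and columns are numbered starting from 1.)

Delete row 1 and column 3; the remaining 2×2 submatrix is [0 4; 2 0].
Its determinant is 0·0 − 4·2 = -8.
The cofactor carries sign (−1)^(1+3) = +1, so C_{1,3} = +(-8) = -8.

The cofactor is -8.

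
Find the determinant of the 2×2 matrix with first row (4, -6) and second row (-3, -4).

det = 4·(-4) − (-6)·(-3) = -16 − 18 = -34

-34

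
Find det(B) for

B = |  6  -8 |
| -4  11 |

det(B) = 6·11 − (-8)·(-4) = 66 − 32 = 34

det(B) = 34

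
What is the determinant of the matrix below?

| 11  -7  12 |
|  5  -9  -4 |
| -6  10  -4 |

Expand along column 1:
  + 11 · |-9 -4; 10 -4| = 11·(36 − (-40)) = 836
  − 5 · |-7 12; 10 -4| = −5·(28 − 120) = 460
  + (-6) · |-7 12; -9 -4| = (-6)·(28 − (-108)) = -816
Sum: (836) + (460) + (-816) = 480

480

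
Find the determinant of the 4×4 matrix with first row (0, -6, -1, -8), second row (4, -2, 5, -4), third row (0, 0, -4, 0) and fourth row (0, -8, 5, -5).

The determinant is -544.

Expand along row 3 (it has 3 zeros):
  + (-4) · M_33   where M_33 = det([0 -6 -8; 4 -2 -4; 0 -8 -5]) = 136
det = (+1)·(-4)·(136) = -544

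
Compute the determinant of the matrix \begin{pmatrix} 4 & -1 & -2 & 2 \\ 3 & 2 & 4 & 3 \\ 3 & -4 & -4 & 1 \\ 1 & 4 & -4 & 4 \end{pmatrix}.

Expand along row 1:
  + (4) · M_11   where M_11 = det([2 4 3; -4 -4 1; 4 -4 4]) = 152
  − (-1) · M_12   where M_12 = det([3 4 3; 3 -4 1; 1 -4 4]) = -104
  + (-2) · M_13   where M_13 = det([3 2 3; 3 -4 1; 1 4 4]) = -34
  − (2) · M_14   where M_14 = det([3 2 4; 3 -4 -4; 1 4 -4]) = 176
det = (+1)·(4)·(152) + (-1)·(-1)·(-104) + (+1)·(-2)·(-34) + (-1)·(2)·(176) = 220

220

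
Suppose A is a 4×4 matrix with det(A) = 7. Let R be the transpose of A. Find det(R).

det(Aᵀ) = det(A).
det(R) = (1)·(7) = 7

7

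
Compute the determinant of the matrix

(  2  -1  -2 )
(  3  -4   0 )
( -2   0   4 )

Expand along row 2:
  − 3 · |-1 -2; 0 4| = −3·(-4 − 0) = 12
  + (-4) · |2 -2; -2 4| = (-4)·(8 − 4) = -16
Sum: (12) + (-16) = -4

-4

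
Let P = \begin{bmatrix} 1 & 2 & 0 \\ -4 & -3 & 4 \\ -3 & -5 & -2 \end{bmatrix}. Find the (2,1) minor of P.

Delete row 2 and column 1; the remaining 2×2 submatrix is [2 0; -5 -2].
Its determinant is 2·(-2) − 0·(-5) = -4.

The minor is -4.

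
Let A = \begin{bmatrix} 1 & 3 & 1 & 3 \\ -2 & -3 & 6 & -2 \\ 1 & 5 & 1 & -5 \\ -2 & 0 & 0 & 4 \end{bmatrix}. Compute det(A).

-480

Expand along row 4 (it has 2 zeros):
  − (-2) · M_41   where M_41 = det([3 1 3; -3 6 -2; 5 1 -5]) = -208
  + (4) · M_44   where M_44 = det([1 3 1; -2 -3 6; 1 5 1]) = -16
det = (-1)·(-2)·(-208) + (+1)·(4)·(-16) = -480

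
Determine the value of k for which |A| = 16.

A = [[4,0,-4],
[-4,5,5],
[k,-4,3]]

Expanding along the column containing k, det(A) is linear in k: det(A) = (20)·k + (76).
Set (20)·k + (76) = 16  ⇒  (20)·k = -60  ⇒  k = -3.

k = -3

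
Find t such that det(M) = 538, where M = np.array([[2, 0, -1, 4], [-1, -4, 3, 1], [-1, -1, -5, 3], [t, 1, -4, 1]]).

Expanding along the column containing t, det(M) is linear in t: det(M) = (-81)·t + (-29).
Set (-81)·t + (-29) = 538  ⇒  (-81)·t = 567  ⇒  t = -7.

-7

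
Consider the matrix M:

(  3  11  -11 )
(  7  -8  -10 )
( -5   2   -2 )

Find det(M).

The determinant is 1098.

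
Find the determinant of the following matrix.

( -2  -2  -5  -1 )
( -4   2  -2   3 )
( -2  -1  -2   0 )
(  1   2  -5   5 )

Expand along row 3 (it has 1 zero):
  + (-2) · M_31   where M_31 = det([-2 -5 -1; 2 -2 3; 2 -5 5]) = 16
  − (-1) · M_32   where M_32 = det([-2 -5 -1; -4 -2 3; 1 -5 5]) = -147
  + (-2) · M_33   where M_33 = det([-2 -2 -1; -4 2 3; 1 2 5]) = -44
det = (+1)·(-2)·(16) + (-1)·(-1)·(-147) + (+1)·(-2)·(-44) = -91

The determinant is -91.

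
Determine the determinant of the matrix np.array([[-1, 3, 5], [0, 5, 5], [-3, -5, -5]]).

Expand along column 1:
  + (-1) · |5 5; -5 -5| = (-1)·(-25 − (-25)) = 0
  + (-3) · |3 5; 5 5| = (-3)·(15 − 25) = 30
Sum: (0) + (30) = 30

30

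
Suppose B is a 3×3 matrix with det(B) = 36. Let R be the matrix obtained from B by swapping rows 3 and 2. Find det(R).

|R| = -36

Swapping two rows multiplies the determinant by −1.
det(R) = (-1)·(36) = -36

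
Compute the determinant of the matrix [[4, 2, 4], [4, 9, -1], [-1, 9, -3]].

134

Expand along column 1:
  + 4 · |9 -1; 9 -3| = 4·(-27 − (-9)) = -72
  − 4 · |2 4; 9 -3| = −4·(-6 − 36) = 168
  + (-1) · |2 4; 9 -1| = (-1)·(-2 − 36) = 38
Sum: (-72) + (168) + (38) = 134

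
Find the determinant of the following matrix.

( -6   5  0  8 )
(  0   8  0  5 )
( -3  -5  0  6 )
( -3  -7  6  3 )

Expand along column 3 (it has 3 zeros):
  − (6) · M_43   where M_43 = det([-6 5 8; 0 8 5; -3 -5 6]) = -321
det = (-1)·(6)·(-321) = 1926

The determinant is 1926.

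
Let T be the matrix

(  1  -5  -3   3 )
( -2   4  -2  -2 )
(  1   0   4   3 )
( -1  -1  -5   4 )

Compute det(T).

det(T) = -6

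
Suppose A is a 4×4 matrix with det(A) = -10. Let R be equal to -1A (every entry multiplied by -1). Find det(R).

|R| = -10

For a 4×4 matrix, det(-1A) = (-1)^4·det(A) = 1·det(A).
det(R) = (1)·(-10) = -10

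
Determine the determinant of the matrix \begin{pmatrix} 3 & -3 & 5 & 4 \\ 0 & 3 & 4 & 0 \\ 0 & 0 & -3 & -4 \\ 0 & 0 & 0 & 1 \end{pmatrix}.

The matrix is upper triangular, so the determinant is the product of the diagonal entries:
det = (3) · (3) · (-3) · (1) = -27

-27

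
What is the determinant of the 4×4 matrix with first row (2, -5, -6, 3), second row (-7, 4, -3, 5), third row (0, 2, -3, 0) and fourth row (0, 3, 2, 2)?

Expand along row 3 (it has 2 zeros):
  − (2) · M_32   where M_32 = det([2 -6 3; -7 -3 5; 0 2 2]) = -158
  + (-3) · M_33   where M_33 = det([2 -5 3; -7 4 5; 0 3 2]) = -147
det = (-1)·(2)·(-158) + (+1)·(-3)·(-147) = 757

757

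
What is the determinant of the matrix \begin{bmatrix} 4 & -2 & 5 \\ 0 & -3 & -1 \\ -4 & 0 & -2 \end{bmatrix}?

Expand along row 2:
  + (-3) · |4 5; -4 -2| = (-3)·(-8 − (-20)) = -36
  − (-1) · |4 -2; -4 0| = −(-1)·(0 − 8) = -8
Sum: (-36) + (-8) = -44

-44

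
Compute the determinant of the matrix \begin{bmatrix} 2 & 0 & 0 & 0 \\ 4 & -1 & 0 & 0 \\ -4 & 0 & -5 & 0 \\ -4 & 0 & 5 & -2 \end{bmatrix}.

The matrix is lower triangular, so the determinant is the product of the diagonal entries:
det = (2) · (-1) · (-5) · (-2) = -20

-20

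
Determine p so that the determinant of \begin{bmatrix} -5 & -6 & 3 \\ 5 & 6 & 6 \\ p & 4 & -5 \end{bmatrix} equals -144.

Expanding along the row containing p, det(B) is linear in p: det(B) = (-54)·p + (180).
Set (-54)·p + (180) = -144  ⇒  (-54)·p = -324  ⇒  p = 6.

p = 6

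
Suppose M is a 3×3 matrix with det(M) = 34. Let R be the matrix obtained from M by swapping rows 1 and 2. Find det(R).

The determinant is -34.

Swapping two rows multiplies the determinant by −1.
det(R) = (-1)·(34) = -34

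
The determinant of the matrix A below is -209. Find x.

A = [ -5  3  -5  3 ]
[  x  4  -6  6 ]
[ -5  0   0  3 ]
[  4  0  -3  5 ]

x = -5

Expanding along the row containing x, det(A) is linear in x: det(A) = (-27)·x + (-344).
Set (-27)·x + (-344) = -209  ⇒  (-27)·x = 135  ⇒  x = -5.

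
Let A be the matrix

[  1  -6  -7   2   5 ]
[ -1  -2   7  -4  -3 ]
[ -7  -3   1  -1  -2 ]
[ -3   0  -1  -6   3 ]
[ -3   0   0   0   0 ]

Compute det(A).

Expand along row 5 (it has 4 zeros):
  + (-3) · M_51   where M_51 = det([-6 -7 2 5; -2 7 -4 -3; -3 1 -1 -2; 0 -1 -6 3]) = 784
det = (+1)·(-3)·(784) = -2352

-2352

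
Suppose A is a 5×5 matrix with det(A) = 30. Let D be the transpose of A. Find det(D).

det(D) = 30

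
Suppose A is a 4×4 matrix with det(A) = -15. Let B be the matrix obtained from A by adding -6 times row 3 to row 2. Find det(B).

The determinant is -15.

Adding a multiple of one row to another leaves the determinant unchanged.
det(B) = (1)·(-15) = -15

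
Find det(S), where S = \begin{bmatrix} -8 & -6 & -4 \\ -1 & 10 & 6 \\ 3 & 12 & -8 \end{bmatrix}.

1324

Expand along row 1:
  + (-8) · |10 6; 12 -8| = (-8)·(-80 − 72) = 1216
  − (-6) · |-1 6; 3 -8| = −(-6)·(8 − 18) = -60
  + (-4) · |-1 10; 3 12| = (-4)·(-12 − 30) = 168
Sum: (1216) + (-60) + (168) = 1324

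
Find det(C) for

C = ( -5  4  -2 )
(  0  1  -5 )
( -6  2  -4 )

Expand along column 1:
  + (-5) · |1 -5; 2 -4| = (-5)·(-4 − (-10)) = -30
  + (-6) · |4 -2; 1 -5| = (-6)·(-20 − (-2)) = 108
Sum: (-30) + (108) = 78

det(C) = 78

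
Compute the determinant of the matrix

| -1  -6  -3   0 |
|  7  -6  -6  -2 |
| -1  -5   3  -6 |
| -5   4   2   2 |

Expand along row 1 (it has 1 zero):
  + (-1) · M_11   where M_11 = det([-6 -6 -2; -5 3 -6; 4 2 2]) = 20
  − (-6) · M_12   where M_12 = det([7 -6 -2; -1 3 -6; -5 2 2]) = -92
  + (-3) · M_13   where M_13 = det([7 -6 -2; -1 -5 -6; -5 4 2]) = -36
det = (+1)·(-1)·(20) + (-1)·(-6)·(-92) + (+1)·(-3)·(-36) = -464

-464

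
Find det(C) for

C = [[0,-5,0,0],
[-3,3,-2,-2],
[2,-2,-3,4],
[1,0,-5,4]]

Expand along row 1 (it has 3 zeros):
  − (-5) · M_12   where M_12 = det([-3 -2 -2; 2 -3 4; 1 -5 4]) = -2
det = (-1)·(-5)·(-2) = -10

det(C) = -10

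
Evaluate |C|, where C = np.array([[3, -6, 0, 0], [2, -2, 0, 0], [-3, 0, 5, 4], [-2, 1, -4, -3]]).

6

C is block lower-triangular with a 2×2 block and a 2×2 block on the diagonal, so its determinant equals the product of the determinants of the diagonal blocks.
det of the 2×2 block = 6
det of the 2×2 block = 1
det = (6)·(1) = 6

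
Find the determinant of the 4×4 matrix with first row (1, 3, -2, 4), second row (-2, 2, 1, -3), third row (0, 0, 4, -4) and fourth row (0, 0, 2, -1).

The matrix is block upper-triangular with a 2×2 block and a 2×2 block on the diagonal, so its determinant equals the product of the determinants of the diagonal blocks.
det of the 2×2 block = 8
det of the 2×2 block = 4
det = (8)·(4) = 32

The determinant is 32.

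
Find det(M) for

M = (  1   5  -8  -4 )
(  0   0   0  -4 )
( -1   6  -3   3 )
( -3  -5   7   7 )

|M| = 308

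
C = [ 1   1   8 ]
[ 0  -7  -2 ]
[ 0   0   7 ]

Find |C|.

C is upper triangular, so det(C) is the product of the diagonal entries:
det = (1) · (-7) · (7) = -49

det(C) = -49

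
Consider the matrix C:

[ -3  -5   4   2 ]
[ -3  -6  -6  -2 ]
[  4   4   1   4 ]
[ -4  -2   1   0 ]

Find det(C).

540

Expand along row 4 (it has 1 zero):
  − (-4) · M_41   where M_41 = det([-5 4 2; -6 -6 -2; 4 1 4]) = 210
  + (-2) · M_42   where M_42 = det([-3 4 2; -3 -6 -2; 4 1 4]) = 124
  − (1) · M_43   where M_43 = det([-3 -5 2; -3 -6 -2; 4 4 4]) = 52
det = (-1)·(-4)·(210) + (+1)·(-2)·(124) + (-1)·(1)·(52) = 540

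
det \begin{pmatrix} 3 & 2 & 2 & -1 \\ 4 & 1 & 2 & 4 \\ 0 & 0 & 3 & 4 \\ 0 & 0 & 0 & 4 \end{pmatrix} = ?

The matrix is block upper-triangular with a 2×2 block and a 2×2 block on the diagonal, so its determinant equals the product of the determinants of the diagonal blocks.
det of the 2×2 block = -5
det of the 2×2 block = 12
det = (-5)·(12) = -60

The determinant is -60.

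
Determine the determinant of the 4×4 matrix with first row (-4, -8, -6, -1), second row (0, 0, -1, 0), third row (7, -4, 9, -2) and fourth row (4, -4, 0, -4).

Expand along row 2 (it has 3 zeros):
  − (-1) · M_23   where M_23 = det([-4 -8 -1; 7 -4 -2; 4 -4 -4]) = -180
det = (-1)·(-1)·(-180) = -180

-180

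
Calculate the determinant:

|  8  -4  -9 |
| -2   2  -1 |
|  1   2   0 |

Expand along column 3:
  + (-9) · |-2 2; 1 2| = (-9)·(-4 − 2) = 54
  − (-1) · |8 -4; 1 2| = −(-1)·(16 − (-4)) = 20
Sum: (54) + (20) = 74

74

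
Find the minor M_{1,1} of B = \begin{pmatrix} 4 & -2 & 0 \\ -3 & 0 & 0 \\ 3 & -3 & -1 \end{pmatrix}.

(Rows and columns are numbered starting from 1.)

0

Delete row 1 and column 1; the remaining 2×2 submatrix is [0 0; -3 -1].
Its determinant is 0·(-1) − 0·(-3) = 0.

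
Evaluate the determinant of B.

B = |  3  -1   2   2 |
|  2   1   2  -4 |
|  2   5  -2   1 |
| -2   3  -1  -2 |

det(B) = -137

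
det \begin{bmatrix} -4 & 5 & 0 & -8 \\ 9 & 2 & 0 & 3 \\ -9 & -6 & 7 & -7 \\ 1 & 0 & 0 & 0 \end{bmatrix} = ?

217

Expand along row 4 (it has 3 zeros):
  − (1) · M_41   where M_41 = det([5 0 -8; 2 0 3; -6 7 -7]) = -217
det = (-1)·(1)·(-217) = 217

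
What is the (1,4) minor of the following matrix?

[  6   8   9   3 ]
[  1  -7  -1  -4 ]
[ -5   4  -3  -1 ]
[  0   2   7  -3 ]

The minor is -201.

Delete row 1 and column 4; the remaining 3×3 submatrix is [1 -7 -1; -5 4 -3; 0 2 7].
Its determinant is -201.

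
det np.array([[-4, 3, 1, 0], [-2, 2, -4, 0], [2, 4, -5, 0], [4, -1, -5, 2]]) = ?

The determinant is -180.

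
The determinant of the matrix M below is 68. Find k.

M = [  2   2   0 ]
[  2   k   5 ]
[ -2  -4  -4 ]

-4

Expanding along the row containing k, det(M) is linear in k: det(M) = (-8)·k + (36).
Set (-8)·k + (36) = 68  ⇒  (-8)·k = 32  ⇒  k = -4.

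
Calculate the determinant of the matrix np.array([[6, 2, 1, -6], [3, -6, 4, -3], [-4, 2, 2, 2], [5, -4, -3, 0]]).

-350

Expand along row 4 (it has 1 zero):
  − (5) · M_41   where M_41 = det([2 1 -6; -6 4 -3; 2 2 2]) = 154
  + (-4) · M_42   where M_42 = det([6 1 -6; 3 4 -3; -4 2 2]) = -42
  − (-3) · M_43   where M_43 = det([6 2 -6; 3 -6 -3; -4 2 2]) = 84
det = (-1)·(5)·(154) + (+1)·(-4)·(-42) + (-1)·(-3)·(84) = -350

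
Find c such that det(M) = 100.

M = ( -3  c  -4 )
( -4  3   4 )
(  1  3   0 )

c = 1

Expanding along the row containing c, det(M) is linear in c: det(M) = (4)·c + (96).
Set (4)·c + (96) = 100  ⇒  (4)·c = 4  ⇒  c = 1.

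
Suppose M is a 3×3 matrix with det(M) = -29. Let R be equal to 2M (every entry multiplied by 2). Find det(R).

For a 3×3 matrix, det(2M) = 2^3·det(M) = 8·det(M).
det(R) = (8)·(-29) = -232

-232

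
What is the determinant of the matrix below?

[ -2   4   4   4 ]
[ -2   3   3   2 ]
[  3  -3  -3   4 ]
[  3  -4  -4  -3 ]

0

Expand along row 1:
  + (-2) · M_11   where M_11 = det([3 3 2; -3 -3 4; -4 -4 -3]) = 0
  − (4) · M_12   where M_12 = det([-2 3 2; 3 -3 4; 3 -4 -3]) = 7
  + (4) · M_13   where M_13 = det([-2 3 2; 3 -3 4; 3 -4 -3]) = 7
  − (4) · M_14   where M_14 = det([-2 3 3; 3 -3 -3; 3 -4 -4]) = 0
det = (+1)·(-2)·(0) + (-1)·(4)·(7) + (+1)·(4)·(7) + (-1)·(4)·(0) = 0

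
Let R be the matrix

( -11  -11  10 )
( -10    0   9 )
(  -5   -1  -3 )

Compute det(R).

Expand along column 2:
  − (-11) · |-10 9; -5 -3| = −(-11)·(30 − (-45)) = 825
  − (-1) · |-11 10; -10 9| = −(-1)·(-99 − (-100)) = 1
Sum: (825) + (1) = 826

826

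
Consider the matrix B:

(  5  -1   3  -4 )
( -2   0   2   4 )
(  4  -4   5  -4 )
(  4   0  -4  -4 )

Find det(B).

184

Expand along column 2 (it has 2 zeros):
  − (-1) · M_12   where M_12 = det([-2 2 4; 4 5 -4; 4 -4 -4]) = -72
  − (-4) · M_32   where M_32 = det([5 3 -4; -2 2 4; 4 -4 -4]) = 64
det = (-1)·(-1)·(-72) + (-1)·(-4)·(64) = 184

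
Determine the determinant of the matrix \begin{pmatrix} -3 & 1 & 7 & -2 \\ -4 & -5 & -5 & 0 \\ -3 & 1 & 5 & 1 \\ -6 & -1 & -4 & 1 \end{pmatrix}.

Expand along row 2 (it has 1 zero):
  − (-4) · M_21   where M_21 = det([1 7 -2; 1 5 1; -1 -4 1]) = -7
  + (-5) · M_22   where M_22 = det([-3 7 -2; -3 5 1; -6 -4 1]) = -132
  − (-5) · M_23   where M_23 = det([-3 1 -2; -3 1 1; -6 -1 1]) = -27
det = (-1)·(-4)·(-7) + (+1)·(-5)·(-132) + (-1)·(-5)·(-27) = 497

497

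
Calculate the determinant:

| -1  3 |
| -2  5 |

det = (-1)·5 − 3·(-2) = -5 − (-6) = 1

1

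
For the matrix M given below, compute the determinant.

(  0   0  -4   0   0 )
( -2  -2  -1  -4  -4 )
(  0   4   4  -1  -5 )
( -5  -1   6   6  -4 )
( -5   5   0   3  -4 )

The determinant is 4608.

Expand along row 1 (it has 4 zeros):
  + (-4) · M_13   where M_13 = det([-2 -2 -4 -4; 0 4 -1 -5; -5 -1 6 -4; -5 5 3 -4]) = -1152
det = (+1)·(-4)·(-1152) = 4608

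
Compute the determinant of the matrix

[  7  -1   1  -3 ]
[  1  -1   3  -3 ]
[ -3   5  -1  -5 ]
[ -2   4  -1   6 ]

Expand along row 1:
  + (7) · M_11   where M_11 = det([-1 3 -3; 5 -1 -5; 4 -1 6]) = -136
  − (-1) · M_12   where M_12 = det([1 3 -3; -3 -1 -5; -2 -1 6]) = 70
  + (1) · M_13   where M_13 = det([1 -1 -3; -3 5 -5; -2 4 6]) = 28
  − (-3) · M_14   where M_14 = det([1 -1 3; -3 5 -1; -2 4 -1]) = -6
det = (+1)·(7)·(-136) + (-1)·(-1)·(70) + (+1)·(1)·(28) + (-1)·(-3)·(-6) = -872

The determinant is -872.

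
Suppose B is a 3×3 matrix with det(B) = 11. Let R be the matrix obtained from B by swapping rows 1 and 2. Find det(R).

Swapping two rows multiplies the determinant by −1.
det(R) = (-1)·(11) = -11

|R| = -11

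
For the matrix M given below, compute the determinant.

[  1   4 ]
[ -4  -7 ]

9

det(M) = 1·(-7) − 4·(-4) = -7 − (-16) = 9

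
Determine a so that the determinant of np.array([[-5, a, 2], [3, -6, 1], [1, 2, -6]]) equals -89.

3

Expanding along the column containing a, det(A) is linear in a: det(A) = (19)·a + (-146).
Set (19)·a + (-146) = -89  ⇒  (19)·a = 57  ⇒  a = 3.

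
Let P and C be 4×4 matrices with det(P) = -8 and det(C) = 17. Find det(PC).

det(PC) = det(P)·det(C) = (-8)·(17) = -136

det(PC) = -136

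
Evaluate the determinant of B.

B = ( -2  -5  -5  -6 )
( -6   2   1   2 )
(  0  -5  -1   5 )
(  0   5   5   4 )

|B| = 346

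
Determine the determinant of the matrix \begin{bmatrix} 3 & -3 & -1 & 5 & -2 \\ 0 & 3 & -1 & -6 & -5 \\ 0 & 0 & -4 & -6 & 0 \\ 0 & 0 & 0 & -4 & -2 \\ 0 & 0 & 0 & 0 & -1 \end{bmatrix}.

-144

The matrix is upper triangular, so the determinant is the product of the diagonal entries:
det = (3) · (3) · (-4) · (-4) · (-1) = -144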